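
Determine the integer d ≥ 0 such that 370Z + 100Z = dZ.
In the PID Z, (a, b) is generated by gcd(a, b). Compute gcd(370, 100) with the extended Euclidean algorithm, tracking rows (r, s, t) with s·370 + t·100 = r:
  row A: (370, 1, 0)   [1·370 + 0·100 = 370]
  row B: (100, 0, 1)   [0·370 + 1·100 = 100]
  370 = 3·100 + 70   → row C = row A − 3·row B = (70, 1, −3)   [check: 1·370 − 3·100 = 70]
  100 = 1·70 + 30   → row D = row B − 1·row C = (30, −1, 4)   [check: −1·370 + 4·100 = 30]
  70 = 2·30 + 10   → row E = row C − 2·row D = (10, 3, −11)   [check: 3·370 − 11·100 = 10]
  30 = 3·10 + 0   → remainder 0, stop. gcd = 10 (last nonzero row E).
So gcd(370, 100) = 10, with Bézout identity 3·370 − 11·100 = 10. Containment (⊇): the Bézout identity exhibits 10 as an element of (370, 100), giving (10) ⊆ (370, 100). Containment (⊆): since 10 | 370 and 10 | 100 (370 = 10·37, 100 = 10·10), every Z-linear combination of 370 and 100 is divisible by 10, so (370, 100) ⊆ (10). Therefore (370, 100) = (10), d = 10.

Final answer: (370, 100) = (10); d = 10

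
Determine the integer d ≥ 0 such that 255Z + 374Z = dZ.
(255, 374) = (17); d = 17

In the PID Z, (a, b) is generated by gcd(a, b). Compute gcd(374, 255) with the extended Euclidean algorithm, tracking rows (r, s, t) with s·374 + t·255 = r:
  row A: (374, 1, 0)   [1·374 + 0·255 = 374]
  row B: (255, 0, 1)   [0·374 + 1·255 = 255]
  374 = 1·255 + 119   → row C = row A − 1·row B = (119, 1, −1)   [check: 1·374 − 1·255 = 119]
  255 = 2·119 + 17   → row D = row B − 2·row C = (17, −2, 3)   [check: −2·374 + 3·255 = 17]
  119 = 7·17 + 0   → remainder 0, stop. gcd = 17 (last nonzero row D).
So gcd(255, 374) = 17, with Bézout identity −2·374 + 3·255 = 17. Containment (⊇): the Bézout identity exhibits 17 as an element of (255, 374), giving (17) ⊆ (255, 374). Containment (⊆): since 17 | 255 and 17 | 374 (255 = 17·15, 374 = 17·22), every Z-linear combination of 255 and 374 is divisible by 17, so (255, 374) ⊆ (17). Therefore (255, 374) = (17), d = 17.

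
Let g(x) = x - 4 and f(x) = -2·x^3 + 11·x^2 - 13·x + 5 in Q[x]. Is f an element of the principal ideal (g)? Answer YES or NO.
NO

In Q[x] the ideal (g) consists of all multiples of g, so f ∈ (g) iff g | f, i.e. iff the remainder of f on division by g is 0. Divide f by g (g is monic, so eliminate the leading term of the running remainder at each step):
  leading term -2·x^3: subtract (-2·x^2)·g(x) = -2·x^3 + 8·x^2, leaving 3·x^2 - 13·x + 5
  leading term 3·x^2: subtract (3·x)·g(x) = 3·x^2 - 12·x, leaving 5 - x
  leading term -x: subtract (-1)·g(x) = 4 - x, leaving 1
The remainder r(x) = 1 ≠ 0 (and deg r < deg g), so g ∤ f, i.e. f ∉ (g).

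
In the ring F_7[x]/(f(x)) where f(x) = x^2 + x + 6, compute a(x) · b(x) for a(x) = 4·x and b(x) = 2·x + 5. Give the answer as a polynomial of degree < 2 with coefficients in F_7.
a · b ≡ 5·x + 1 (mod f(x))

Multiply as integer polynomials: a · b = 8·x^2 + 20·x. Reducing coefficients mod 7: a · b ≡ x^2 + 6·x. Now divide by f(x) = x^2 + x + 6 in F_7[x], eliminating the leading term at each step:
  leading term x^2: subtract (1)·f(x) = x^2 + x + 6, leaving 5·x + 1 (coefficients mod 7)
The degree is now < 2, so this is the remainder. Hence a · b ≡ 5·x + 1 in F_7[x]/(f).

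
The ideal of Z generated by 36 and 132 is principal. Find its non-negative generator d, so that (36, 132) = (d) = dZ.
In the PID Z, (a, b) is generated by gcd(a, b). Compute gcd(132, 36) with the extended Euclidean algorithm, tracking rows (r, s, t) with s·132 + t·36 = r:
  row A: (132, 1, 0)   [1·132 + 0·36 = 132]
  row B: (36, 0, 1)   [0·132 + 1·36 = 36]
  132 = 3·36 + 24   → row C = row A − 3·row B = (24, 1, −3)   [check: 1·132 − 3·36 = 24]
  36 = 1·24 + 12   → row D = row B − 1·row C = (12, −1, 4)   [check: −1·132 + 4·36 = 12]
  24 = 2·12 + 0   → remainder 0, stop. gcd = 12 (last nonzero row D).
So gcd(36, 132) = 12, with Bézout identity −1·132 + 4·36 = 12. Containment (⊇): the Bézout identity exhibits 12 as an element of (36, 132), giving (12) ⊆ (36, 132). Containment (⊆): since 12 | 36 and 12 | 132 (36 = 12·3, 132 = 12·11), every Z-linear combination of 36 and 132 is divisible by 12, so (36, 132) ⊆ (12). Therefore (36, 132) = (12), d = 12.

Final answer: (36, 132) = (12); d = 12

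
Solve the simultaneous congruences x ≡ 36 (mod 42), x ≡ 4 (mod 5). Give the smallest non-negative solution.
x ≡ 204 (mod 210); the representative in [0, 210) is 204

The moduli 42, 5 are pairwise coprime, so by the CRT there is a unique solution mod 42·5 = 210.
Solve by successive substitution. Start with x ≡ 36 (mod 42).
  Combine with x ≡ 4 (mod 5): write x = 36 + 42·t and require 36 + 42·t ≡ 4 (mod 5), i.e. 42·t ≡ 4 − 36 ≡ 3 (mod 5). Since 42^(−1) ≡ 3 (mod 5) (42 ≡ 2 (mod 5)), t ≡ 3·3 ≡ 4 (mod 5). So x ≡ 36 + 42·4 = 204 (mod 210).
Unique solution in [0, 210): x = 204.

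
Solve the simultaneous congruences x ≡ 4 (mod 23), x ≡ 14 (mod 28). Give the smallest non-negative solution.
The moduli 23, 28 are pairwise coprime, so by the CRT there is a unique solution mod 23·28 = 644.
Solve by successive substitution. Start with x ≡ 4 (mod 23).
  Combine with x ≡ 14 (mod 28): write x = 4 + 23·t and require 4 + 23·t ≡ 14 (mod 28), i.e. 23·t ≡ 14 − 4 ≡ 10 (mod 28). Since 23^(−1) ≡ 11 (mod 28), t ≡ 11·10 ≡ 26 (mod 28). So x ≡ 4 + 23·26 = 602 (mod 644).
Unique solution in [0, 644): x = 602.

Final answer: x ≡ 602 (mod 644); the representative in [0, 644) is 602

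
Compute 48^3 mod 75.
Use repeated squaring. Binary(3) = 11. Walk through the bits of the exponent 3 left-to-right: at each bit after the leading one, square the running value, then multiply by 48 if the bit is 1 (always reducing mod 75):
  bit 1 = 1 (leading): start with 48.
  bit 2 = 1: square 48^2 = 2304 ≡ 54; bit is 1, so multiply 54·48 = 2592 ≡ 42 (mod 75).
Final value: 48^3 ≡ 42 (mod 75).

Final answer: 42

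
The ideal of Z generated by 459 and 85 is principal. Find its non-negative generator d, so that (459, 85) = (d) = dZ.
In the PID Z, (a, b) is generated by gcd(a, b). Compute gcd(459, 85) with the extended Euclidean algorithm, tracking rows (r, s, t) with s·459 + t·85 = r:
  row A: (459, 1, 0)   [1·459 + 0·85 = 459]
  row B: (85, 0, 1)   [0·459 + 1·85 = 85]
  459 = 5·85 + 34   → row C = row A − 5·row B = (34, 1, −5)   [check: 1·459 − 5·85 = 34]
  85 = 2·34 + 17   → row D = row B − 2·row C = (17, −2, 11)   [check: −2·459 + 11·85 = 17]
  34 = 2·17 + 0   → remainder 0, stop. gcd = 17 (last nonzero row D).
So gcd(459, 85) = 17, with Bézout identity −2·459 + 11·85 = 17. Containment (⊇): the Bézout identity exhibits 17 as an element of (459, 85), giving (17) ⊆ (459, 85). Containment (⊆): since 17 | 459 and 17 | 85 (459 = 17·27, 85 = 17·5), every Z-linear combination of 459 and 85 is divisible by 17, so (459, 85) ⊆ (17). Therefore (459, 85) = (17), d = 17.

Final answer: (459, 85) = (17); d = 17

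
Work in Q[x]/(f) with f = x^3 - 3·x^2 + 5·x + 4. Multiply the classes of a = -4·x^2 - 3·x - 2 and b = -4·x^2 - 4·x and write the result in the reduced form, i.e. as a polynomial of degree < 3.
First multiply in Q[x] without reducing: a · b = 16·x^4 + 28·x^3 + 20·x^2 + 8·x. Now divide by f(x) = x^3 - 3·x^2 + 5·x + 4, eliminating the leading term at each step:
  leading term 16·x^4: subtract (16·x)·f(x) = 16·x^4 - 48·x^3 + 80·x^2 + 64·x, leaving 76·x^3 - 60·x^2 - 56·x
  leading term 76·x^3: subtract (76)·f(x) = 76·x^3 - 228·x^2 + 380·x + 304, leaving 168·x^2 - 436·x - 304
The degree is now < 3, so this is the remainder. Hence a · b ≡ 168·x^2 - 436·x - 304 in Q[x]/(f).

Final answer: a · b ≡ 168·x^2 - 436·x - 304 (mod f(x))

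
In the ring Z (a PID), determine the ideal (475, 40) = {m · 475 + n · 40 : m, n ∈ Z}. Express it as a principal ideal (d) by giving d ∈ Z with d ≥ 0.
(475, 40) = (5); d = 5

In the PID Z, (a, b) is generated by gcd(a, b). Compute gcd(475, 40) with the extended Euclidean algorithm, tracking rows (r, s, t) with s·475 + t·40 = r:
  row A: (475, 1, 0)   [1·475 + 0·40 = 475]
  row B: (40, 0, 1)   [0·475 + 1·40 = 40]
  475 = 11·40 + 35   → row C = row A − 11·row B = (35, 1, −11)   [check: 1·475 − 11·40 = 35]
  40 = 1·35 + 5   → row D = row B − 1·row C = (5, −1, 12)   [check: −1·475 + 12·40 = 5]
  35 = 7·5 + 0   → remainder 0, stop. gcd = 5 (last nonzero row D).
So gcd(475, 40) = 5, with Bézout identity −1·475 + 12·40 = 5. Containment (⊇): the Bézout identity exhibits 5 as an element of (475, 40), giving (5) ⊆ (475, 40). Containment (⊆): since 5 | 475 and 5 | 40 (475 = 5·95, 40 = 5·8), every Z-linear combination of 475 and 40 is divisible by 5, so (475, 40) ⊆ (5). Therefore (475, 40) = (5), d = 5.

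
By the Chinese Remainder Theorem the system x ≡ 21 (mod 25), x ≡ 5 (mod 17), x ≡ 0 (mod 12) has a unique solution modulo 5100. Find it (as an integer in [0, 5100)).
x ≡ 396 (mod 5100); the representative in [0, 5100) is 396

The moduli 25, 17, 12 are pairwise coprime, so by the CRT there is a unique solution mod 25·17·12 = 5100.
Solve by successive substitution. Start with x ≡ 21 (mod 25).
  Combine with x ≡ 5 (mod 17): write x = 21 + 25·t and require 21 + 25·t ≡ 5 (mod 17), i.e. 25·t ≡ 5 − 21 ≡ 1 (mod 17). Since 25^(−1) ≡ 15 (mod 17) (25 ≡ 8 (mod 17)), t ≡ 15·1 ≡ 15 (mod 17). So x ≡ 21 + 25·15 = 396 (mod 425).
  Combine with x ≡ 0 (mod 12): write x = 396 + 425·t and require 396 + 425·t ≡ 0 (mod 12), i.e. 425·t ≡ 0 − 396 ≡ 0 (mod 12). Since 425^(−1) ≡ 5 (mod 12) (425 ≡ 5 (mod 12)), t ≡ 5·0 ≡ 0 (mod 12). So x ≡ 396 + 425·0 = 396 (mod 5100).
Unique solution in [0, 5100): x = 396.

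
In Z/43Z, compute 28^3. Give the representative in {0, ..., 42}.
22

Use repeated squaring. Binary(3) = 11. Walk through the bits of the exponent 3 left-to-right: at each bit after the leading one, square the running value, then multiply by 28 if the bit is 1 (always reducing mod 43):
  bit 1 = 1 (leading): start with 28.
  bit 2 = 1: square 28^2 = 784 ≡ 10; bit is 1, so multiply 10·28 = 280 ≡ 22 (mod 43).
Final value: 28^3 ≡ 22 (mod 43).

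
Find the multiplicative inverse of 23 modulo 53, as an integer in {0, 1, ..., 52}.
23^(−1) ≡ 30 (mod 53)

Apply the extended Euclidean algorithm to (53, 23), tracking rows (r, s, t) with s·53 + t·23 = r. Each division r_prev = q·r_cur + r_new produces the new row as (previous row) − q·(current row):
  row A: (53, 1, 0)   [1·53 + 0·23 = 53]
  row B: (23, 0, 1)   [0·53 + 1·23 = 23]
  53 = 2·23 + 7   → row C = row A − 2·row B = (7, 1, −2)   [check: 1·53 − 2·23 = 7]
  23 = 3·7 + 2   → row D = row B − 3·row C = (2, −3, 7)   [check: −3·53 + 7·23 = 2]
  7 = 3·2 + 1   → row E = row C − 3·row D = (1, 10, −23)   [check: 10·53 − 23·23 = 1]
  2 = 2·1 + 0   → remainder 0, stop. gcd = 1 (last nonzero row E).
The gcd is 1, so 23 is invertible mod 53. The last nonzero row gives 10·53 − 23·23 = 1, so t = −23. So 23^(−1) ≡ −23 ≡ 30 (mod 53). Verify: 23 · 30 = 690 ≡ 1 (mod 53). ✓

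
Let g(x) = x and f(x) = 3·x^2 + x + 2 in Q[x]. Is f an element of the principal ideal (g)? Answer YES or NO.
NO

In Q[x] the ideal (g) consists of all multiples of g, so f ∈ (g) iff g | f, i.e. iff the remainder of f on division by g is 0. Divide f by g (g is monic, so eliminate the leading term of the running remainder at each step):
  leading term 3·x^2: subtract (3·x)·g(x) = 3·x^2, leaving x + 2
  leading term x: subtract (1)·g(x) = x, leaving 2
The remainder r(x) = 2 ≠ 0 (and deg r < deg g), so g ∤ f, i.e. f ∉ (g).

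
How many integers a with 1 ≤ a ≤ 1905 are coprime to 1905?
1008

The number of a ∈ {1, ..., 1905} with gcd(a, 1905) = 1 is by definition Euler's totient φ(1905). φ is multiplicative, with φ(p^e) = p^e − p^(e−1). Factorise 1905 = 3 · 5 · 127. Then
  φ(1905) = (3 − 1) · (5 − 1) · (127 − 1) = 2 · 4 · 126 = 1008.
So there are 1008 such integers.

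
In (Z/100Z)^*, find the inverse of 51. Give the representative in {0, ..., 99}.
Apply the extended Euclidean algorithm to (100, 51), tracking rows (r, s, t) with s·100 + t·51 = r. Each division r_prev = q·r_cur + r_new produces the new row as (previous row) − q·(current row):
  row A: (100, 1, 0)   [1·100 + 0·51 = 100]
  row B: (51, 0, 1)   [0·100 + 1·51 = 51]
  100 = 1·51 + 49   → row C = row A − 1·row B = (49, 1, −1)   [check: 1·100 − 1·51 = 49]
  51 = 1·49 + 2   → row D = row B − 1·row C = (2, −1, 2)   [check: −1·100 + 2·51 = 2]
  49 = 24·2 + 1   → row E = row C − 24·row D = (1, 25, −49)   [check: 25·100 − 49·51 = 1]
  2 = 2·1 + 0   → remainder 0, stop. gcd = 1 (last nonzero row E).
The gcd is 1, so 51 is invertible mod 100. The last nonzero row gives 25·100 − 49·51 = 1, so t = −49. So 51^(−1) ≡ −49 ≡ 51 (mod 100). Verify: 51 · 51 = 2601 ≡ 1 (mod 100). ✓

Final answer: 51^(−1) ≡ 51 (mod 100)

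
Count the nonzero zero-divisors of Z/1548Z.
In Z/1548Z each nonzero element is either a unit (gcd with 1548 is 1) or a zero-divisor (gcd > 1). The number of units is φ(1548): factorise 1548 = 2^2 · 3^2 · 43, so φ(1548) = (2^2 − 2^1) · (3^2 − 3^1) · (43 − 1) = 2 · 6 · 42 = 504. The nonzero elements number 1548 − 1 = 1547. Hence the nonzero zero-divisors number 1547 − 504 = 1043.

Final answer: Z/1548Z has 1043 nonzero zero-divisors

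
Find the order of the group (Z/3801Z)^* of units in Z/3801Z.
(Z/3801Z)^* consists of the classes a with gcd(a, 3801) = 1, so its order is φ(3801). φ is multiplicative, with φ(p^e) = p^e − p^(e−1). Factorise 3801 = 3 · 7 · 181. Then
  φ(3801) = (3 − 1) · (7 − 1) · (181 − 1) = 2 · 6 · 180 = 2160.
Thus |(Z/3801Z)^*| = 2160.

Final answer: |(Z/3801Z)^*| = 2160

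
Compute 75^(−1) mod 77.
75^(−1) ≡ 38 (mod 77)

Apply the extended Euclidean algorithm to (77, 75), tracking rows (r, s, t) with s·77 + t·75 = r. Each division r_prev = q·r_cur + r_new produces the new row as (previous row) − q·(current row):
  row A: (77, 1, 0)   [1·77 + 0·75 = 77]
  row B: (75, 0, 1)   [0·77 + 1·75 = 75]
  77 = 1·75 + 2   → row C = row A − 1·row B = (2, 1, −1)   [check: 1·77 − 1·75 = 2]
  75 = 37·2 + 1   → row D = row B − 37·row C = (1, −37, 38)   [check: −37·77 + 38·75 = 1]
  2 = 2·1 + 0   → remainder 0, stop. gcd = 1 (last nonzero row D).
The gcd is 1, so 75 is invertible mod 77. The last nonzero row gives −37·77 + 38·75 = 1, so t = 38. So 75^(−1) ≡ 38 (mod 77). Verify: 75 · 38 = 2850 ≡ 1 (mod 77). ✓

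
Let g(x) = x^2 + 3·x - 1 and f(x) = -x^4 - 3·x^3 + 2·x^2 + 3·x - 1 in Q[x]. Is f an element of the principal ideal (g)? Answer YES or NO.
In Q[x] the ideal (g) consists of all multiples of g, so f ∈ (g) iff g | f, i.e. iff the remainder of f on division by g is 0. Divide f by g (g is monic, so eliminate the leading term of the running remainder at each step):
  leading term -x^4: subtract (-x^2)·g(x) = -x^4 - 3·x^3 + x^2, leaving x^2 + 3·x - 1
  leading term x^2: subtract (1)·g(x) = x^2 + 3·x - 1, leaving 0
The remainder is 0, so f(x) = g(x) · h(x) with h(x) = 1 - x^2. Hence g | f, i.e. f ∈ (g).

Final answer: YES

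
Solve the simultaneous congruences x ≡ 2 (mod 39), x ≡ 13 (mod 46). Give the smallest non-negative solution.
The moduli 39, 46 are pairwise coprime, so by the CRT there is a unique solution mod 39·46 = 1794.
Solve by successive substitution. Start with x ≡ 2 (mod 39).
  Combine with x ≡ 13 (mod 46): write x = 2 + 39·t and require 2 + 39·t ≡ 13 (mod 46), i.e. 39·t ≡ 13 − 2 ≡ 11 (mod 46). Since 39^(−1) ≡ 13 (mod 46), t ≡ 13·11 ≡ 5 (mod 46). So x ≡ 2 + 39·5 = 197 (mod 1794).
Unique solution in [0, 1794): x = 197.

Final answer: x ≡ 197 (mod 1794); the representative in [0, 1794) is 197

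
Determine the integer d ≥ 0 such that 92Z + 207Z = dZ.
In the PID Z, (a, b) is generated by gcd(a, b). Compute gcd(207, 92) with the extended Euclidean algorithm, tracking rows (r, s, t) with s·207 + t·92 = r:
  row A: (207, 1, 0)   [1·207 + 0·92 = 207]
  row B: (92, 0, 1)   [0·207 + 1·92 = 92]
  207 = 2·92 + 23   → row C = row A − 2·row B = (23, 1, −2)   [check: 1·207 − 2·92 = 23]
  92 = 4·23 + 0   → remainder 0, stop. gcd = 23 (last nonzero row C).
So gcd(92, 207) = 23, with Bézout identity 1·207 − 2·92 = 23. Containment (⊇): the Bézout identity exhibits 23 as an element of (92, 207), giving (23) ⊆ (92, 207). Containment (⊆): since 23 | 92 and 23 | 207 (92 = 23·4, 207 = 23·9), every Z-linear combination of 92 and 207 is divisible by 23, so (92, 207) ⊆ (23). Therefore (92, 207) = (23), d = 23.

Final answer: (92, 207) = (23); d = 23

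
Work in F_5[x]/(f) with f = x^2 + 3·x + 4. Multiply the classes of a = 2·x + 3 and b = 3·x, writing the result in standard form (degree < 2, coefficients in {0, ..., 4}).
Multiply as integer polynomials: a · b = 6·x^2 + 9·x. Reducing coefficients mod 5: a · b ≡ x^2 + 4·x. Now divide by f(x) = x^2 + 3·x + 4 in F_5[x], eliminating the leading term at each step:
  leading term x^2: subtract (1)·f(x) = x^2 + 3·x + 4, leaving x + 1 (coefficients mod 5)
The degree is now < 2, so this is the remainder. Hence a · b ≡ x + 1 in F_5[x]/(f).

Final answer: a · b ≡ x + 1 (mod f(x))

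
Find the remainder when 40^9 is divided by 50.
0

Use repeated squaring. Binary(9) = 1001. Walk through the bits of the exponent 9 left-to-right: at each bit after the leading one, square the running value, then multiply by 40 if the bit is 1 (always reducing mod 50):
  bit 1 = 1 (leading): start with 40.
  bit 2 = 0: square 40^2 = 1600 ≡ 0 (mod 50).
  bit 3 = 0: square 0^2 = 0 (mod 50).
  bit 4 = 1: square 0^2 = 0; bit is 1, so multiply 0·40 = 0 (mod 50).
Final value: 40^9 ≡ 0 (mod 50).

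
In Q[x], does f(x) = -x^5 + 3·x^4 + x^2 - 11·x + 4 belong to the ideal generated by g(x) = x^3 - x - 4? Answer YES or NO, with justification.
YES

In Q[x] the ideal (g) consists of all multiples of g, so f ∈ (g) iff g | f, i.e. iff the remainder of f on division by g is 0. Divide f by g (g is monic, so eliminate the leading term of the running remainder at each step):
  leading term -x^5: subtract (-x^2)·g(x) = -x^5 + x^3 + 4·x^2, leaving 3·x^4 - x^3 - 3·x^2 - 11·x + 4
  leading term 3·x^4: subtract (3·x)·g(x) = 3·x^4 - 3·x^2 - 12·x, leaving -x^3 + x + 4
  leading term -x^3: subtract (-1)·g(x) = -x^3 + x + 4, leaving 0
The remainder is 0, so f(x) = g(x) · h(x) with h(x) = -x^2 + 3·x - 1. Hence g | f, i.e. f ∈ (g).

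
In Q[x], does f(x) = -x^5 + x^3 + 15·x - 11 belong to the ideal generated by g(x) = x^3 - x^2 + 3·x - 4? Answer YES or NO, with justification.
In Q[x] the ideal (g) consists of all multiples of g, so f ∈ (g) iff g | f, i.e. iff the remainder of f on division by g is 0. Divide f by g (g is monic, so eliminate the leading term of the running remainder at each step):
  leading term -x^5: subtract (-x^2)·g(x) = -x^5 + x^4 - 3·x^3 + 4·x^2, leaving -x^4 + 4·x^3 - 4·x^2 + 15·x - 11
  leading term -x^4: subtract (-x)·g(x) = -x^4 + x^3 - 3·x^2 + 4·x, leaving 3·x^3 - x^2 + 11·x - 11
  leading term 3·x^3: subtract (3)·g(x) = 3·x^3 - 3·x^2 + 9·x - 12, leaving 2·x^2 + 2·x + 1
The remainder r(x) = 2·x^2 + 2·x + 1 ≠ 0 (and deg r < deg g), so g ∤ f, i.e. f ∉ (g).

Final answer: NO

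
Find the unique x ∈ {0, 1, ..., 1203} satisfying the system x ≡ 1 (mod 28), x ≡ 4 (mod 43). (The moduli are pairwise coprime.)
x ≡ 477 (mod 1204); the representative in [0, 1204) is 477

The moduli 28, 43 are pairwise coprime, so by the CRT there is a unique solution mod 28·43 = 1204.
Solve by successive substitution. Start with x ≡ 1 (mod 28).
  Combine with x ≡ 4 (mod 43): write x = 1 + 28·t and require 1 + 28·t ≡ 4 (mod 43), i.e. 28·t ≡ 4 − 1 ≡ 3 (mod 43). Since 28^(−1) ≡ 20 (mod 43), t ≡ 20·3 ≡ 17 (mod 43). So x ≡ 1 + 28·17 = 477 (mod 1204).
Unique solution in [0, 1204): x = 477.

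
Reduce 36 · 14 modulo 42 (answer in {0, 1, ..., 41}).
Both factors are already reduced mod 42. 36 · 14 = 504. Dividing by 42: 504 = 12·42 + 0. So (36 · 14) mod 42 = 0.

Final answer: 0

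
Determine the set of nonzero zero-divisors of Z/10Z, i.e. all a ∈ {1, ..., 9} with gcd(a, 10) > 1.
An element a ∈ Z/10Z (with a ≠ 0) is a zero-divisor iff gcd(a, 10) > 1 (because a is a unit precisely when gcd(a, n) = 1, and in Z/nZ every nonzero, non-unit element is a zero-divisor). Scan a = 1, ..., 9 and keep those with gcd(a, 10) > 1:
  gcd(2, 10) = 2, gcd(4, 10) = 2, gcd(5, 10) = 5, gcd(6, 10) = 2, gcd(8, 10) = 2.
All other a ∈ {1, ..., 9} have gcd(a, 10) = 1 and are units. So the nonzero zero-divisors are exactly the 5 values of a appearing in this scan.

Final answer: nonzero zero-divisors of Z/10Z = {2, 4, 5, 6, 8}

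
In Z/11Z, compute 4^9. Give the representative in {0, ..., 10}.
Use repeated squaring. Binary(9) = 1001. Walk through the bits of the exponent 9 left-to-right: at each bit after the leading one, square the running value, then multiply by 4 if the bit is 1 (always reducing mod 11):
  bit 1 = 1 (leading): start with 4.
  bit 2 = 0: square 4^2 = 16 ≡ 5 (mod 11).
  bit 3 = 0: square 5^2 = 25 ≡ 3 (mod 11).
  bit 4 = 1: square 3^2 = 9; bit is 1, so multiply 9·4 = 36 ≡ 3 (mod 11).
Final value: 4^9 ≡ 3 (mod 11).

Final answer: 3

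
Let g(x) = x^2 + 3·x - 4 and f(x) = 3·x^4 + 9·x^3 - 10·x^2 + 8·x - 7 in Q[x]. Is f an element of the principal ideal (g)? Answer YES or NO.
In Q[x] the ideal (g) consists of all multiples of g, so f ∈ (g) iff g | f, i.e. iff the remainder of f on division by g is 0. Divide f by g (g is monic, so eliminate the leading term of the running remainder at each step):
  leading term 3·x^4: subtract (3·x^2)·g(x) = 3·x^4 + 9·x^3 - 12·x^2, leaving 2·x^2 + 8·x - 7
  leading term 2·x^2: subtract (2)·g(x) = 2·x^2 + 6·x - 8, leaving 2·x + 1
The remainder r(x) = 2·x + 1 ≠ 0 (and deg r < deg g), so g ∤ f, i.e. f ∉ (g).

Final answer: NO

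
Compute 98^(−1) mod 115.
Apply the extended Euclidean algorithm to (115, 98), tracking rows (r, s, t) with s·115 + t·98 = r. Each division r_prev = q·r_cur + r_new produces the new row as (previous row) − q·(current row):
  row A: (115, 1, 0)   [1·115 + 0·98 = 115]
  row B: (98, 0, 1)   [0·115 + 1·98 = 98]
  115 = 1·98 + 17   → row C = row A − 1·row B = (17, 1, −1)   [check: 1·115 − 1·98 = 17]
  98 = 5·17 + 13   → row D = row B − 5·row C = (13, −5, 6)   [check: −5·115 + 6·98 = 13]
  17 = 1·13 + 4   → row E = row C − 1·row D = (4, 6, −7)   [check: 6·115 − 7·98 = 4]
  13 = 3·4 + 1   → row F = row D − 3·row E = (1, −23, 27)   [check: −23·115 + 27·98 = 1]
  4 = 4·1 + 0   → remainder 0, stop. gcd = 1 (last nonzero row F).
The gcd is 1, so 98 is invertible mod 115. The last nonzero row gives −23·115 + 27·98 = 1, so t = 27. So 98^(−1) ≡ 27 (mod 115). Verify: 98 · 27 = 2646 ≡ 1 (mod 115). ✓

Final answer: 98^(−1) ≡ 27 (mod 115)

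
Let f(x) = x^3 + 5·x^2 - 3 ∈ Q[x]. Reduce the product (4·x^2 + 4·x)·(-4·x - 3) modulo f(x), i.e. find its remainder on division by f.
a · b ≡ 52·x^2 - 12·x - 48 (mod f(x))

First multiply in Q[x] without reducing: a · b = -16·x^3 - 28·x^2 - 12·x. Now divide by f(x) = x^3 + 5·x^2 - 3, eliminating the leading term at each step:
  leading term -16·x^3: subtract (-16)·f(x) = -16·x^3 - 80·x^2 + 48, leaving 52·x^2 - 12·x - 48
The degree is now < 3, so this is the remainder. Hence a · b ≡ 52·x^2 - 12·x - 48 in Q[x]/(f).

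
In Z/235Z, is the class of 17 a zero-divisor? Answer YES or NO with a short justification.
gcd(17, 235) = 1, so 17 is a unit in Z/235Z (it has a multiplicative inverse). A unit cannot be a zero-divisor: if 17·b ≡ 0 then multiplying both sides by 17^(−1) gives b ≡ 0. So 17 is not a zero-divisor.

Final answer: NO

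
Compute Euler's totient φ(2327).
φ(2327) = 2136

φ is multiplicative, with φ(p^e) = p^e − p^(e−1). Factorise 2327 = 13 · 179. Then
  φ(2327) = (13 − 1) · (179 − 1) = 12 · 178 = 2136.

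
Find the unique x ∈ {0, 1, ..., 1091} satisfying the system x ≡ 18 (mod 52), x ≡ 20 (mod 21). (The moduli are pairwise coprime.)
x ≡ 902 (mod 1092); the representative in [0, 1092) is 902

The moduli 52, 21 are pairwise coprime, so by the CRT there is a unique solution mod 52·21 = 1092.
Solve by successive substitution. Start with x ≡ 18 (mod 52).
  Combine with x ≡ 20 (mod 21): write x = 18 + 52·t and require 18 + 52·t ≡ 20 (mod 21), i.e. 52·t ≡ 20 − 18 ≡ 2 (mod 21). Since 52^(−1) ≡ 19 (mod 21) (52 ≡ 10 (mod 21)), t ≡ 19·2 ≡ 17 (mod 21). So x ≡ 18 + 52·17 = 902 (mod 1092).
Unique solution in [0, 1092): x = 902.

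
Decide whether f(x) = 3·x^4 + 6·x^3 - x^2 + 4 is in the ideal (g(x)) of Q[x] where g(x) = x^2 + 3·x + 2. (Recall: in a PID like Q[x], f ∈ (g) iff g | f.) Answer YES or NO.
In Q[x] the ideal (g) consists of all multiples of g, so f ∈ (g) iff g | f, i.e. iff the remainder of f on division by g is 0. Divide f by g (g is monic, so eliminate the leading term of the running remainder at each step):
  leading term 3·x^4: subtract (3·x^2)·g(x) = 3·x^4 + 9·x^3 + 6·x^2, leaving -3·x^3 - 7·x^2 + 4
  leading term -3·x^3: subtract (-3·x)·g(x) = -3·x^3 - 9·x^2 - 6·x, leaving 2·x^2 + 6·x + 4
  leading term 2·x^2: subtract (2)·g(x) = 2·x^2 + 6·x + 4, leaving 0
The remainder is 0, so f(x) = g(x) · h(x) with h(x) = 3·x^2 - 3·x + 2. Hence g | f, i.e. f ∈ (g).

Final answer: YES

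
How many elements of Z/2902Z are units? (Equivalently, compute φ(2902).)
An element a ∈ Z/2902Z is a unit iff gcd(a, 2902) = 1, so the number of units is φ(2902). φ is multiplicative, with φ(p^e) = p^e − p^(e−1). Factorise 2902 = 2 · 1451. Then
  φ(2902) = (2 − 1) · (1451 − 1) = 1 · 1450 = 1450.

Final answer: Z/2902Z has φ(2902) = 1450 units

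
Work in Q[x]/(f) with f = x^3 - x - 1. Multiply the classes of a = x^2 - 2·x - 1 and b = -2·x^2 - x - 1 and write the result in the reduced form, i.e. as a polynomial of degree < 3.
a · b ≡ x^2 + 4·x + 4 (mod f(x))

First multiply in Q[x] without reducing: a · b = -2·x^4 + 3·x^3 + 3·x^2 + 3·x + 1. Now divide by f(x) = x^3 - x - 1, eliminating the leading term at each step:
  leading term -2·x^4: subtract (-2·x)·f(x) = -2·x^4 + 2·x^2 + 2·x, leaving 3·x^3 + x^2 + x + 1
  leading term 3·x^3: subtract (3)·f(x) = 3·x^3 - 3·x - 3, leaving x^2 + 4·x + 4
The degree is now < 3, so this is the remainder. Hence a · b ≡ x^2 + 4·x + 4 in Q[x]/(f).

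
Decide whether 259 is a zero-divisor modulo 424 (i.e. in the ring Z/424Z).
gcd(259, 424) = 1, so 259 is a unit in Z/424Z (it has a multiplicative inverse). A unit cannot be a zero-divisor: if 259·b ≡ 0 then multiplying both sides by 259^(−1) gives b ≡ 0. So 259 is not a zero-divisor.

Final answer: NO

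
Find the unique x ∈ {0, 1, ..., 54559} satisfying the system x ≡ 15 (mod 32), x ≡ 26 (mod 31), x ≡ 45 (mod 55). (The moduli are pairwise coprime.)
x ≡ 4335 (mod 54560); the representative in [0, 54560) is 4335

The moduli 32, 31, 55 are pairwise coprime, so by the CRT there is a unique solution mod 32·31·55 = 54560.
Solve by successive substitution. Start with x ≡ 15 (mod 32).
  Combine with x ≡ 26 (mod 31): write x = 15 + 32·t and require 15 + 32·t ≡ 26 (mod 31), i.e. 32·t ≡ 26 − 15 ≡ 11 (mod 31). Since 32^(−1) ≡ 1 (mod 31) (32 ≡ 1 (mod 31)), t ≡ 1·11 ≡ 11 (mod 31). So x ≡ 15 + 32·11 = 367 (mod 992).
  Combine with x ≡ 45 (mod 55): write x = 367 + 992·t and require 367 + 992·t ≡ 45 (mod 55), i.e. 992·t ≡ 45 − 367 ≡ 8 (mod 55). Since 992^(−1) ≡ 28 (mod 55) (992 ≡ 2 (mod 55)), t ≡ 28·8 ≡ 4 (mod 55). So x ≡ 367 + 992·4 = 4335 (mod 54560).
Unique solution in [0, 54560): x = 4335.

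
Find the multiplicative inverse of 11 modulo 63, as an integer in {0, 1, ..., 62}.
11^(−1) ≡ 23 (mod 63)

Apply the extended Euclidean algorithm to (63, 11), tracking rows (r, s, t) with s·63 + t·11 = r. Each division r_prev = q·r_cur + r_new produces the new row as (previous row) − q·(current row):
  row A: (63, 1, 0)   [1·63 + 0·11 = 63]
  row B: (11, 0, 1)   [0·63 + 1·11 = 11]
  63 = 5·11 + 8   → row C = row A − 5·row B = (8, 1, −5)   [check: 1·63 − 5·11 = 8]
  11 = 1·8 + 3   → row D = row B − 1·row C = (3, −1, 6)   [check: −1·63 + 6·11 = 3]
  8 = 2·3 + 2   → row E = row C − 2·row D = (2, 3, −17)   [check: 3·63 − 17·11 = 2]
  3 = 1·2 + 1   → row F = row D − 1·row E = (1, −4, 23)   [check: −4·63 + 23·11 = 1]
  2 = 2·1 + 0   → remainder 0, stop. gcd = 1 (last nonzero row F).
The gcd is 1, so 11 is invertible mod 63. The last nonzero row gives −4·63 + 23·11 = 1, so t = 23. So 11^(−1) ≡ 23 (mod 63). Verify: 11 · 23 = 253 ≡ 1 (mod 63). ✓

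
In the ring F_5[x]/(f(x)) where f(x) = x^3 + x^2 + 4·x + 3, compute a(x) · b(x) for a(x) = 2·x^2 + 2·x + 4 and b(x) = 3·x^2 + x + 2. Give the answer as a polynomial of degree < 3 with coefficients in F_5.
Multiply as integer polynomials: a · b = 6·x^4 + 8·x^3 + 18·x^2 + 8·x + 8. Reducing coefficients mod 5: a · b ≡ x^4 + 3·x^3 + 3·x^2 + 3·x + 3. Now divide by f(x) = x^3 + x^2 + 4·x + 3 in F_5[x], eliminating the leading term at each step:
  leading term x^4: subtract (x)·f(x) = x^4 + x^3 + 4·x^2 + 3·x, leaving 2·x^3 + 4·x^2 + 3 (coefficients mod 5)
  leading term 2·x^3: subtract (2)·f(x) = 2·x^3 + 2·x^2 + 3·x + 1, leaving 2·x^2 + 2·x + 2 (coefficients mod 5)
The degree is now < 3, so this is the remainder. Hence a · b ≡ 2·x^2 + 2·x + 2 in F_5[x]/(f).

Final answer: a · b ≡ 2·x^2 + 2·x + 2 (mod f(x))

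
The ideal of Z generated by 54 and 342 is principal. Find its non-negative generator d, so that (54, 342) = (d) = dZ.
(54, 342) = (18); d = 18

In the PID Z, (a, b) is generated by gcd(a, b). Compute gcd(342, 54) with the extended Euclidean algorithm, tracking rows (r, s, t) with s·342 + t·54 = r:
  row A: (342, 1, 0)   [1·342 + 0·54 = 342]
  row B: (54, 0, 1)   [0·342 + 1·54 = 54]
  342 = 6·54 + 18   → row C = row A − 6·row B = (18, 1, −6)   [check: 1·342 − 6·54 = 18]
  54 = 3·18 + 0   → remainder 0, stop. gcd = 18 (last nonzero row C).
So gcd(54, 342) = 18, with Bézout identity 1·342 − 6·54 = 18. Containment (⊇): the Bézout identity exhibits 18 as an element of (54, 342), giving (18) ⊆ (54, 342). Containment (⊆): since 18 | 54 and 18 | 342 (54 = 18·3, 342 = 18·19), every Z-linear combination of 54 and 342 is divisible by 18, so (54, 342) ⊆ (18). Therefore (54, 342) = (18), d = 18.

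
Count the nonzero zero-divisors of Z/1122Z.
Z/1122Z has 801 nonzero zero-divisors

In Z/1122Z each nonzero element is either a unit (gcd with 1122 is 1) or a zero-divisor (gcd > 1). The number of units is φ(1122): factorise 1122 = 2 · 3 · 11 · 17, so φ(1122) = (2 − 1) · (3 − 1) · (11 − 1) · (17 − 1) = 1 · 2 · 10 · 16 = 320. The nonzero elements number 1122 − 1 = 1121. Hence the nonzero zero-divisors number 1121 − 320 = 801.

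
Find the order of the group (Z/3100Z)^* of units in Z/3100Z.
|(Z/3100Z)^*| = 1200

(Z/3100Z)^* consists of the classes a with gcd(a, 3100) = 1, so its order is φ(3100). φ is multiplicative, with φ(p^e) = p^e − p^(e−1). Factorise 3100 = 2^2 · 5^2 · 31. Then
  φ(3100) = (2^2 − 2^1) · (5^2 − 5^1) · (31 − 1) = 2 · 20 · 30 = 1200.
Thus |(Z/3100Z)^*| = 1200.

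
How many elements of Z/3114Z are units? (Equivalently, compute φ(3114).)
Z/3114Z has φ(3114) = 1032 units

An element a ∈ Z/3114Z is a unit iff gcd(a, 3114) = 1, so the number of units is φ(3114). φ is multiplicative, with φ(p^e) = p^e − p^(e−1). Factorise 3114 = 2 · 3^2 · 173. Then
  φ(3114) = (2 − 1) · (3^2 − 3^1) · (173 − 1) = 1 · 6 · 172 = 1032.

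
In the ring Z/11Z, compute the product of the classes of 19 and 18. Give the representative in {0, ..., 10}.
1

Reduce the factors first: 19 ≡ 8, 18 ≡ 7 (mod 11), so 19 · 18 ≡ 8 · 7 (mod 11). 8 · 7 = 56. Dividing by 11: 56 = 5·11 + 1. So (19 · 18) mod 11 = 1.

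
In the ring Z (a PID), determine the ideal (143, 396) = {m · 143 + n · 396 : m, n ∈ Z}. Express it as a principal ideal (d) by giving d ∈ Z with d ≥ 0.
In the PID Z, (a, b) is generated by gcd(a, b). Compute gcd(396, 143) with the extended Euclidean algorithm, tracking rows (r, s, t) with s·396 + t·143 = r:
  row A: (396, 1, 0)   [1·396 + 0·143 = 396]
  row B: (143, 0, 1)   [0·396 + 1·143 = 143]
  396 = 2·143 + 110   → row C = row A − 2·row B = (110, 1, −2)   [check: 1·396 − 2·143 = 110]
  143 = 1·110 + 33   → row D = row B − 1·row C = (33, −1, 3)   [check: −1·396 + 3·143 = 33]
  110 = 3·33 + 11   → row E = row C − 3·row D = (11, 4, −11)   [check: 4·396 − 11·143 = 11]
  33 = 3·11 + 0   → remainder 0, stop. gcd = 11 (last nonzero row E).
So gcd(143, 396) = 11, with Bézout identity 4·396 − 11·143 = 11. Containment (⊇): the Bézout identity exhibits 11 as an element of (143, 396), giving (11) ⊆ (143, 396). Containment (⊆): since 11 | 143 and 11 | 396 (143 = 11·13, 396 = 11·36), every Z-linear combination of 143 and 396 is divisible by 11, so (143, 396) ⊆ (11). Therefore (143, 396) = (11), d = 11.

Final answer: (143, 396) = (11); d = 11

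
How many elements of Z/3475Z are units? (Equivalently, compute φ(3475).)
An element a ∈ Z/3475Z is a unit iff gcd(a, 3475) = 1, so the number of units is φ(3475). φ is multiplicative, with φ(p^e) = p^e − p^(e−1). Factorise 3475 = 5^2 · 139. Then
  φ(3475) = (5^2 − 5^1) · (139 − 1) = 20 · 138 = 2760.

Final answer: Z/3475Z has φ(3475) = 2760 units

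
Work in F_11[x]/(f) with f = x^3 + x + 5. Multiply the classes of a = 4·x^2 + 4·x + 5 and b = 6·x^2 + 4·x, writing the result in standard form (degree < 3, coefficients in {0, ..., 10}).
Multiply as integer polynomials: a · b = 24·x^4 + 40·x^3 + 46·x^2 + 20·x. Reducing coefficients mod 11: a · b ≡ 2·x^4 + 7·x^3 + 2·x^2 + 9·x. Now divide by f(x) = x^3 + x + 5 in F_11[x], eliminating the leading term at each step:
  leading term 2·x^4: subtract (2·x)·f(x) = 2·x^4 + 2·x^2 + 10·x, leaving 7·x^3 + 10·x (coefficients mod 11)
  leading term 7·x^3: subtract (7)·f(x) = 7·x^3 + 7·x + 2, leaving 3·x + 9 (coefficients mod 11)
The degree is now < 3, so this is the remainder. Hence a · b ≡ 3·x + 9 in F_11[x]/(f).

Final answer: a · b ≡ 3·x + 9 (mod f(x))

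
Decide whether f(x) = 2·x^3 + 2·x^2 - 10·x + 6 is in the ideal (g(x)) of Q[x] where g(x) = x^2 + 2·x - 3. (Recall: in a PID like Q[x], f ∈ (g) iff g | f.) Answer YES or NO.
In Q[x] the ideal (g) consists of all multiples of g, so f ∈ (g) iff g | f, i.e. iff the remainder of f on division by g is 0. Divide f by g (g is monic, so eliminate the leading term of the running remainder at each step):
  leading term 2·x^3: subtract (2·x)·g(x) = 2·x^3 + 4·x^2 - 6·x, leaving -2·x^2 - 4·x + 6
  leading term -2·x^2: subtract (-2)·g(x) = -2·x^2 - 4·x + 6, leaving 0
The remainder is 0, so f(x) = g(x) · h(x) with h(x) = 2·x - 2. Hence g | f, i.e. f ∈ (g).

Final answer: YES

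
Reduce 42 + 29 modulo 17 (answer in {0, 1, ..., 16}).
3

Reduce the summands first: 42 ≡ 8, 29 ≡ 12 (mod 17), so 42 + 29 ≡ 8 + 12 (mod 17). 8 + 12 = 20; 20 = 1·17 + 3, so (42 + 29) mod 17 = 3.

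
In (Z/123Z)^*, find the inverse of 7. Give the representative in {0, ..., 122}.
7^(−1) ≡ 88 (mod 123)

Apply the extended Euclidean algorithm to (123, 7), tracking rows (r, s, t) with s·123 + t·7 = r. Each division r_prev = q·r_cur + r_new produces the new row as (previous row) − q·(current row):
  row A: (123, 1, 0)   [1·123 + 0·7 = 123]
  row B: (7, 0, 1)   [0·123 + 1·7 = 7]
  123 = 17·7 + 4   → row C = row A − 17·row B = (4, 1, −17)   [check: 1·123 − 17·7 = 4]
  7 = 1·4 + 3   → row D = row B − 1·row C = (3, −1, 18)   [check: −1·123 + 18·7 = 3]
  4 = 1·3 + 1   → row E = row C − 1·row D = (1, 2, −35)   [check: 2·123 − 35·7 = 1]
  3 = 3·1 + 0   → remainder 0, stop. gcd = 1 (last nonzero row E).
The gcd is 1, so 7 is invertible mod 123. The last nonzero row gives 2·123 − 35·7 = 1, so t = −35. So 7^(−1) ≡ −35 ≡ 88 (mod 123). Verify: 7 · 88 = 616 ≡ 1 (mod 123). ✓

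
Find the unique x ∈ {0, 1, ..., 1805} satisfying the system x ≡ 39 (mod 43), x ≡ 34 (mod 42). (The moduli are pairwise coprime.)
x ≡ 1630 (mod 1806); the representative in [0, 1806) is 1630

The moduli 43, 42 are pairwise coprime, so by the CRT there is a unique solution mod 43·42 = 1806.
Solve by successive substitution. Start with x ≡ 39 (mod 43).
  Combine with x ≡ 34 (mod 42): write x = 39 + 43·t and require 39 + 43·t ≡ 34 (mod 42), i.e. 43·t ≡ 34 − 39 ≡ 37 (mod 42). Since 43^(−1) ≡ 1 (mod 42) (43 ≡ 1 (mod 42)), t ≡ 1·37 ≡ 37 (mod 42). So x ≡ 39 + 43·37 = 1630 (mod 1806).
Unique solution in [0, 1806): x = 1630.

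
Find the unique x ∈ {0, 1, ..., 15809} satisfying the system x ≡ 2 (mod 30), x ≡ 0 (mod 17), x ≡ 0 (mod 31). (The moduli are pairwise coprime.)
The moduli 30, 17, 31 are pairwise coprime, so by the CRT there is a unique solution mod 30·17·31 = 15810.
Solve by successive substitution. Start with x ≡ 2 (mod 30).
  Combine with x ≡ 0 (mod 17): write x = 2 + 30·t and require 2 + 30·t ≡ 0 (mod 17), i.e. 30·t ≡ 0 − 2 ≡ 15 (mod 17). Since 30^(−1) ≡ 4 (mod 17) (30 ≡ 13 (mod 17)), t ≡ 4·15 ≡ 9 (mod 17). So x ≡ 2 + 30·9 = 272 (mod 510).
  Combine with x ≡ 0 (mod 31): write x = 272 + 510·t and require 272 + 510·t ≡ 0 (mod 31), i.e. 510·t ≡ 0 − 272 ≡ 7 (mod 31). Since 510^(−1) ≡ 20 (mod 31) (510 ≡ 14 (mod 31)), t ≡ 20·7 ≡ 16 (mod 31). So x ≡ 272 + 510·16 = 8432 (mod 15810).
Unique solution in [0, 15810): x = 8432.

Final answer: x ≡ 8432 (mod 15810); the representative in [0, 15810) is 8432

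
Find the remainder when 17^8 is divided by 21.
Use repeated squaring. Binary(8) = 1000. Walk through the bits of the exponent 8 left-to-right: at each bit after the leading one, square the running value, then multiply by 17 if the bit is 1 (always reducing mod 21):
  bit 1 = 1 (leading): start with 17.
  bit 2 = 0: square 17^2 = 289 ≡ 16 (mod 21).
  bit 3 = 0: square 16^2 = 256 ≡ 4 (mod 21).
  bit 4 = 0: square 4^2 = 16 (mod 21).
Final value: 17^8 ≡ 16 (mod 21).

Final answer: 16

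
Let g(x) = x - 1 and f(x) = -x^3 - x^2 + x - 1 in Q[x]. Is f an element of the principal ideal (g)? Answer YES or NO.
NO

In Q[x] the ideal (g) consists of all multiples of g, so f ∈ (g) iff g | f, i.e. iff the remainder of f on division by g is 0. Divide f by g (g is monic, so eliminate the leading term of the running remainder at each step):
  leading term -x^3: subtract (-x^2)·g(x) = -x^3 + x^2, leaving -2·x^2 + x - 1
  leading term -2·x^2: subtract (-2·x)·g(x) = -2·x^2 + 2·x, leaving -x - 1
  leading term -x: subtract (-1)·g(x) = 1 - x, leaving -2
The remainder r(x) = -2 ≠ 0 (and deg r < deg g), so g ∤ f, i.e. f ∉ (g).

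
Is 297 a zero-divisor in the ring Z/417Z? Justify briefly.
YES

gcd(297, 417) = 3 > 1, so 297 is not a unit in Z/417Z. In Z/nZ every nonzero non-unit is a zero-divisor: explicitly, take b = 417/gcd = 139 ≠ 0 (mod 417); then 297·139 = 41283 = 99·417, i.e. 297·139 ≡ 0 (mod 417). So 297 is a zero-divisor.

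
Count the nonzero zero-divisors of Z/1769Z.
In Z/1769Z each nonzero element is either a unit (gcd with 1769 is 1) or a zero-divisor (gcd > 1). The number of units is φ(1769): factorise 1769 = 29 · 61, so φ(1769) = (29 − 1) · (61 − 1) = 28 · 60 = 1680. The nonzero elements number 1769 − 1 = 1768. Hence the nonzero zero-divisors number 1768 − 1680 = 88.

Final answer: Z/1769Z has 88 nonzero zero-divisors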